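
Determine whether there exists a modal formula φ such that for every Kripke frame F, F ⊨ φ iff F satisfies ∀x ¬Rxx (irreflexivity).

If a class were modally definable it would be closed under surjective bounded morphisms (Goldblatt–Thomason).
The 4-cycle (worlds s,t,u,v with s→t→u→v→s) is irreflexive, and the map sending every world to a single reflexive point • is a surjective bounded morphism (forth: every edge maps to (•,•); back: every world has a successor). So any modal formula valid on the 4-cycle is also valid on the reflexive point, which is not irreflexive.
Hence irreflexivity is not modally definable.

No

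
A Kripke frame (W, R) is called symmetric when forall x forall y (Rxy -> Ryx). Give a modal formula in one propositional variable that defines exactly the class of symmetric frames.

q → □◇q

This is symmetry; the standard corresponding axiom is B: q → □◇q.
Suppose q→□◇q is valid. Take Rxy and set V(q)={x}. Then q at x, so □◇q at x, so ◇q at y, so some z with Ryz has q; z=x, i.e. Ryx.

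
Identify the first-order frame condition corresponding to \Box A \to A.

reflexivity

This is the T axiom.
Its frame correspondent is reflexivity — \forall x Rxx.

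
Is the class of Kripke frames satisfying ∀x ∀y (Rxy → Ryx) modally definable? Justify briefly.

Yes: it is symmetry, defined by the B schema p → □◇p.

Definable; p → □◇p defines it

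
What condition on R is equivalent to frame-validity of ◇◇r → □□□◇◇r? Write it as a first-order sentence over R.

This is a Sahlqvist (Geach-type) schema ◇^2□^0r → □^3◇^2r.
First-order correspondent: ∀x ∀y ∀z ((xR²y ∧ xR³z) → ∃w (y = w ∧ zR²w)).

∀x ∀y ∀z ((xR²y ∧ xR³z) → ∃w (y = w ∧ zR²w))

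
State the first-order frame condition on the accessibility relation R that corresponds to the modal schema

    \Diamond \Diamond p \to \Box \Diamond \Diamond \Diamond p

\forall x \forall y \forall z ((x R^2 y \wedge xRz) \to \exists w (y = w \wedge z R^3 w))

This is a Sahlqvist (Geach-type) schema ◇^2□^0p → □^1◇^3p.
Minimal-valuation argument: fix x; take any y with xR^2y and any z with xR^1z. Set V(p) to the set of worlds R-reachable from y in exactly 0 steps. Then □^0p holds at y, so the antecedent holds at x; validity forces ◇^3p at z, giving a w with zR^3w and yR^0w.
First-order correspondent: \forall x \forall y \forall z ((x R^2 y \wedge xRz) \to \exists w (y = w \wedge z R^3 w)).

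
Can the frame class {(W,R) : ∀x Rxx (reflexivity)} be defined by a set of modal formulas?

Yes: it is reflexivity, defined by the T schema □r → r.
Suppose □r→r is valid. At any x set V(r)={w : Rxw}. Then □r holds at x, so r holds at x, i.e. Rxx.

Yes — defined by □r → r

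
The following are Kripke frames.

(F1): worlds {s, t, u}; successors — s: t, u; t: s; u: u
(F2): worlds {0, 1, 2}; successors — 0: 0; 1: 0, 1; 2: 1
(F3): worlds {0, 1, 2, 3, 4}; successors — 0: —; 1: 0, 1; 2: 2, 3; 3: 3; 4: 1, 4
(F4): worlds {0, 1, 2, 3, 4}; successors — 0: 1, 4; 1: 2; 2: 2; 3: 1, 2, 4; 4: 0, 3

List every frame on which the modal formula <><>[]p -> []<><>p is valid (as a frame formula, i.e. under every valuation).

(F1), (F2)

The schema corresponds to a generalized confluence (Geach) condition: forall x forall y forall z ((x R^2 y & xRz) -> exists w (yRw & z R^2 w)).
(F1): holds.
(F2): holds.
(F3): fails — 1R²0, 1R0 but no w with 0Rw and 0R²w.
(F4): fails — 0R²0, 0R1 but no w with 0Rw and 1R²w.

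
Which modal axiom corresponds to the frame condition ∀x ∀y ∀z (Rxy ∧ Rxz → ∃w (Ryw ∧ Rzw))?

◇□r → □◇r

The condition is convergence. The .2 schema ◇□r → □◇r defines it.
Suppose ◇□r→□◇r is valid. Take Rxy, Rxz and set V(r)={w : Ryw}. Then □r at y so ◇□r at x, so □◇r at x, so ◇r at z, giving w with Rzw and Ryw.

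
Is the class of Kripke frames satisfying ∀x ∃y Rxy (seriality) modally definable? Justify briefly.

Definable; □r → ◇r defines it

This is a Sahlqvist condition; the D axiom □r → ◇r defines it.
Suppose □r→◇r is valid. At any x set V(r)=W. Then □r at x, so ◇r at x, so x has a successor.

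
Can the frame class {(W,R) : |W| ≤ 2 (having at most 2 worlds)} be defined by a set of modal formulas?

Not definable by any modal formula

Modal frame validity is preserved under disjoint unions.
Any modal formula valid on each of 3 disjoint one-world frames is valid on their disjoint union (validity is preserved under disjoint unions). Each one-world frame has |W|=1≤2, but the union has |W|=3.
Hence having at most 2 worlds is not modally definable.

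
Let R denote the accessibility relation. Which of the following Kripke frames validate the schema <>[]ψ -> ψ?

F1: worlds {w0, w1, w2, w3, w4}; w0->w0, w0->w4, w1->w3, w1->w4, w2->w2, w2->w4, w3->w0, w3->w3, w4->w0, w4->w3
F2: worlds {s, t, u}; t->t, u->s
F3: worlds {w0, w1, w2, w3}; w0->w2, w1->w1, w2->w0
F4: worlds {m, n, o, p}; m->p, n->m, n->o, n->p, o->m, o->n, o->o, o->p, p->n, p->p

F3

Frame correspondent (Sahlqvist): forall x forall y (xRy -> exists w (yRw & x = w)) — i.e. a generalized confluence (Geach) condition.
F1: fails — w1Rw3 but no w with w3Rw and w1=w.
F2: fails — uRs but no w with sRw and u=w.
F3: holds.
F4: fails — mRp but no w with pRw and m=w.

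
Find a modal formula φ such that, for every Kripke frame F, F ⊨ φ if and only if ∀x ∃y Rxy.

A defining formula is □s → ◇s (the D axiom).
Suppose □s→◇s is valid. At any x set V(s)=W. Then □s at x, so ◇s at x, so x has a successor.

□s → ◇s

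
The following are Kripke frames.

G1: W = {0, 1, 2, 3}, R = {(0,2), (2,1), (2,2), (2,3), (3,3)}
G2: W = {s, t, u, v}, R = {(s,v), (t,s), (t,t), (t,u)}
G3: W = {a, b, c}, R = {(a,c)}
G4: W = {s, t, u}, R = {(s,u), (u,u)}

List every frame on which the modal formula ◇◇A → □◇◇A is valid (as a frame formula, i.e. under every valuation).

G3, G4

This is the axiom for a generalized confluence (Geach) condition; its first-order frame correspondent is ∀x ∀y ∀z ((xR²y ∧ xRz) → ∃w (y = w ∧ zR²w)).
G1: fails — 2R²1, 2R1 but no w with 1=w and 1R²w.
G2: fails — tR²s, tRs but no w with s=w and sR²w.
G3: holds.
G4: holds.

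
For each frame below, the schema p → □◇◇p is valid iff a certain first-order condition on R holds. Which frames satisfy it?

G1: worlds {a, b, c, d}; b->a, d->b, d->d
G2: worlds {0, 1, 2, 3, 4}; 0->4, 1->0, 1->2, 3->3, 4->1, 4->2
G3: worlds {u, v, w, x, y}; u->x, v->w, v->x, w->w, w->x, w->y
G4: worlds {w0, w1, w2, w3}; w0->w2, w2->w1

none

The schema corresponds to a generalized confluence (Geach) condition: ∀x ∀z (xRz → ∃w (x = w ∧ zR²w)).
G1: fails — bRa but no w with b=w and aR²w.
G2: fails — 1R2 but no w with 1=w and 2R²w.
G3: fails — uRx but no t with u=t and xR²t.
G4: fails — w0Rw2 but no w with w0=w and w2R²w.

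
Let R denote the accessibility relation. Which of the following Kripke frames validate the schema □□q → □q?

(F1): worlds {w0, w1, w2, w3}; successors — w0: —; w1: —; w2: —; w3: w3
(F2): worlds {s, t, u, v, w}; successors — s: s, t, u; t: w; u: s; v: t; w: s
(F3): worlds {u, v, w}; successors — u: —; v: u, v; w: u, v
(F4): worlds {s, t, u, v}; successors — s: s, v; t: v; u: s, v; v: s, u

This is the axiom for density; its first-order frame correspondent is ∀x ∀y (Rxy → ∃z (Rxz ∧ Rzy)).
(F1): ✓.
(F2): fails — Rvt but no z with Rvz and Rzt.
(F3): ✓.
(F4): fails — Rtv but no z with Rtz and Rzv.
Valid on: (F1), (F3).

(F1), (F3)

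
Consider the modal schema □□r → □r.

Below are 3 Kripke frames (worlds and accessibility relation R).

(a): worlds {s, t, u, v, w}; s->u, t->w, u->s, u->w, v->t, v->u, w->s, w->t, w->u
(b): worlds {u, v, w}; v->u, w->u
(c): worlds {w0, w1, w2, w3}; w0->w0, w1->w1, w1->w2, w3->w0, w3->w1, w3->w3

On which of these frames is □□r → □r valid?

(c)

The schema corresponds to density: ∀x ∀y (Rxy → ∃z (Rxz ∧ Rzy)).
(a): fails — Rwt but no z with Rwz and Rzt.
(b): fails — Rvu but no z with Rvz and Rzu.
(c): holds.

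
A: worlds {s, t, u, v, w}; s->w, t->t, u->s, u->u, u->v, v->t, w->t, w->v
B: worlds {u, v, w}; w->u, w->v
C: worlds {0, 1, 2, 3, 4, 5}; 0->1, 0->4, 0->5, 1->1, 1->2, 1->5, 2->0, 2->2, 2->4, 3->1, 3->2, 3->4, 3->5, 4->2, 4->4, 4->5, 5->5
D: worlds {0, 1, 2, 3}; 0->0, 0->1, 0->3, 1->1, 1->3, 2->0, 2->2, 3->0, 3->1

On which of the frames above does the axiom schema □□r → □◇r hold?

A, C, D

The schema corresponds to a generalized confluence (Geach) condition: ∀x ∀z (xRz → ∃w (xR²w ∧ zRw)).
A: holds.
B: fails — wRu but no t with wR²t and uRt.
C: holds.
D: holds.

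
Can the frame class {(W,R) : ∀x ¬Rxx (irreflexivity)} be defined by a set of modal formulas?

Any modally definable frame class is closed under surjective bounded morphisms.
The 5-cycle (worlds s,t,u,v,w with s→t→u→v→w→s) is irreflexive, and the map sending every world to a single reflexive point • is a surjective bounded morphism (forth: every edge maps to (•,•); back: every world has a successor). So any modal formula valid on the 5-cycle is also valid on the reflexive point, which is not irreflexive.
So no modal formula (or set of formulas) defines exactly the irreflexive frames.

No — not modally definable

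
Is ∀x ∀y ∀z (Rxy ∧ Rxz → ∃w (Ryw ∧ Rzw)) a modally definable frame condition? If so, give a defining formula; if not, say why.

Yes, by ◇□r → □◇r

This is a Sahlqvist condition; the .2 axiom ◇□r → □◇r defines it.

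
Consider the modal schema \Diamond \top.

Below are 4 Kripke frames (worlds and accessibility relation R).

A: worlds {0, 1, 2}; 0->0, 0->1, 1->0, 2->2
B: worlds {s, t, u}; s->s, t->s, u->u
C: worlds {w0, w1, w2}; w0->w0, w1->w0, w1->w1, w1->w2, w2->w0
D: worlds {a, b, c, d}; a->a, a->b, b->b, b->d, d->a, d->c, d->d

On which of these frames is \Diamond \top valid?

Frame correspondent (Sahlqvist): \forall x \exists y Rxy — i.e. seriality.
A: satisfies the condition.
B: satisfies the condition.
C: satisfies the condition.
D: fails — world c has no successor.
Valid on: A, B, C.

A, B, C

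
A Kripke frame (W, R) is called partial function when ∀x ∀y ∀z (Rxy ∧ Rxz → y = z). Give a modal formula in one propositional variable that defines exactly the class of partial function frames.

◇ψ → □ψ

This is partial functionality; the standard corresponding axiom is CD: ◇ψ → □ψ.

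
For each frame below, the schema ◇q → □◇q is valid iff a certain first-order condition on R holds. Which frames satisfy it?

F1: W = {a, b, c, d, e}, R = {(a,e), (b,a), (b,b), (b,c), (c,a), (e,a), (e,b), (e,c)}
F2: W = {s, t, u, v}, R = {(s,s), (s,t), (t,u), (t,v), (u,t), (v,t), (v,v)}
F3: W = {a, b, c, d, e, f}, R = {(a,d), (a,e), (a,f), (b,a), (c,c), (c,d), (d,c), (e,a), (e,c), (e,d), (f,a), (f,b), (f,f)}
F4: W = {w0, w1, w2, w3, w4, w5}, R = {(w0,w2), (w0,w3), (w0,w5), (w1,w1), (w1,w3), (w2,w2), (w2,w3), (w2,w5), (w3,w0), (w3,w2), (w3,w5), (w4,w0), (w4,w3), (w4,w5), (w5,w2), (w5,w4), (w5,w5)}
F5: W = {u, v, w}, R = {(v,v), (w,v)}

F5

This is the axiom for the Euclidean property; its first-order frame correspondent is ∀x ∀y ∀z (Rxy ∧ Rxz → Ryz).
F1: fails — Rae and Rae but not Ree.
F2: fails — Rst and Rss but not Rts.
F3: fails — Rae and Rae but not Ree.
F4: fails — Rw0w5 and Rw0w3 but not Rw5w3.
F5: holds.
Valid on: F5.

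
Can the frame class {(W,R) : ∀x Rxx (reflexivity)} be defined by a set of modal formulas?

This is a Sahlqvist condition; the T axiom □r → r defines it.

Yes — defined by □r → r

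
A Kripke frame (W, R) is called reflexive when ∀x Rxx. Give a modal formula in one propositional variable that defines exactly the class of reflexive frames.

The condition is reflexivity. The T schema □r → r defines it.
Suppose □r→r is valid. At any x set V(r)={w : Rxw}. Then □r holds at x, so r holds at x, i.e. Rxx.

□r → r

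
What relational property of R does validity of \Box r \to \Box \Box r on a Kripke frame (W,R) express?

This is the 4 axiom.
It corresponds to transitivity: \forall x \forall y \forall z (Rxy \wedge Ryz \to Rxz).

transitivity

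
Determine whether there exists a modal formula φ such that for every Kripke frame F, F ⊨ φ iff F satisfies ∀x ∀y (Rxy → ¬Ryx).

Any modally definable frame class is closed under surjective bounded morphisms.
The 5-cycle (worlds w0,w1,w2,w3,w4 with w0→w1→w2→w3→w4→w0) is asymmetric. Mapping every world to a single reflexive point • is a surjective bounded morphism, and the reflexive point is not asymmetric (R•• but asymmetry requires ¬R••).
So no modal formula (or set of formulas) defines exactly the asymmetric frames.

No — not modally definable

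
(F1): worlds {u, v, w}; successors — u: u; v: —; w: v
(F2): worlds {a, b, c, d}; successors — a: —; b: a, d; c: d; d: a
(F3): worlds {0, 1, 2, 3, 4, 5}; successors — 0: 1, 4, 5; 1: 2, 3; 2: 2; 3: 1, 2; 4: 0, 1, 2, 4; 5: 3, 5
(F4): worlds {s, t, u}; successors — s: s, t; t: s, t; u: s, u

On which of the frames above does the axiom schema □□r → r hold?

(F3), (F4)

Frame correspondent (Sahlqvist): ∀x ∃w (xR²w ∧ x = w) — i.e. a generalized confluence (Geach) condition.
(F1): fails — at v but no t with vR²t and v=t.
(F2): fails — at a but no w with aR²w and a=w.
(F3): ✓.
(F4): ✓.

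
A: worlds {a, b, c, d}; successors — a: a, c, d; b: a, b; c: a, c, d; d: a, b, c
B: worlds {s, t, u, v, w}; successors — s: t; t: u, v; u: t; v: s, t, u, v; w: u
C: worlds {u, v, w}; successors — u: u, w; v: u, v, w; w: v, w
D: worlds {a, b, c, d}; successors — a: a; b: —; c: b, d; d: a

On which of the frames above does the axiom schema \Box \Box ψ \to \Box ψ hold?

A, C

The schema corresponds to density: \forall x \forall y (Rxy \to \exists z (Rxz \wedge Rzy)).
A: ✓.
B: fails — Rut but no z with Ruz and Rzt.
C: ✓.
D: fails — Rcb but no z with Rcz and Rzb.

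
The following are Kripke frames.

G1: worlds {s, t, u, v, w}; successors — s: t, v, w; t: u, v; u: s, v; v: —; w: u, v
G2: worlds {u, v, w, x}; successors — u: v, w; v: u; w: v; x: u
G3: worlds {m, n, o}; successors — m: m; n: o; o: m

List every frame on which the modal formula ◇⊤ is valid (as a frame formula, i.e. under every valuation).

Frame correspondent (Sahlqvist): ∀x ∃y Rxy — i.e. seriality.
G1: fails — world v has no successor.
G2: holds.
G3: holds.

G2, G3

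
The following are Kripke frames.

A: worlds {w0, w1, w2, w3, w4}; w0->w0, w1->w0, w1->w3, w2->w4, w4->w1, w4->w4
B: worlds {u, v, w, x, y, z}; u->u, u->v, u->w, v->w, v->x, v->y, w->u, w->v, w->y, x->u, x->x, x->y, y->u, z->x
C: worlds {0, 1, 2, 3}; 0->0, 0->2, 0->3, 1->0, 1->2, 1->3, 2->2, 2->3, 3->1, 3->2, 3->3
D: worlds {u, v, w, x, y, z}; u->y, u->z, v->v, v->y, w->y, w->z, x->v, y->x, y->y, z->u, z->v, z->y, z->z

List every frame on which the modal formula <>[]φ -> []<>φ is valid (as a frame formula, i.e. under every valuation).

C

This is the axiom for convergence; its first-order frame correspondent is forall x forall y forall z (Rxy & Rxz -> exists w (Ryw & Rzw)).
A: fails — Rw1w0 and Rw1w3 but w0 and w3 have no common successor.
B: fails — Rwy and Rwv but y and v have no common successor.
C: condition met.
D: fails — Ryx and Ryy but x and y have no common successor.
Valid on: C.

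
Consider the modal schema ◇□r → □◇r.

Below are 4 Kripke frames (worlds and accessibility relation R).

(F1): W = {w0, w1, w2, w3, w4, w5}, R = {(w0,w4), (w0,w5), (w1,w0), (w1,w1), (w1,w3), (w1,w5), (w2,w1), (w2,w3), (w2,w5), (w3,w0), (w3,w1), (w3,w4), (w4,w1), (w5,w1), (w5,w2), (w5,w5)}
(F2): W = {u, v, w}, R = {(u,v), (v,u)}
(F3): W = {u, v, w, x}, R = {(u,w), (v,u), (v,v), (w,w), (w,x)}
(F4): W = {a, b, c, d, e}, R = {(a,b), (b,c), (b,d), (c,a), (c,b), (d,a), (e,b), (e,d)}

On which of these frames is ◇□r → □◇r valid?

The schema corresponds to convergence: ∀x ∀y ∀z (Rxy ∧ Rxz → ∃w (Ryw ∧ Rzw)).
(F1): fails — Rw3w0 and Rw3w4 but w0 and w4 have no common successor.
(F2): condition met.
(F3): fails — Rvv and Rvu but v and u have no common successor.
(F4): fails — Rcb and Rca but b and a have no common successor.
Valid on: (F2).

(F2)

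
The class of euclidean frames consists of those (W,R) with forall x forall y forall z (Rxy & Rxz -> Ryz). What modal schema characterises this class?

◇p → □◇p

A defining formula is ◇p → □◇p (the 5 axiom).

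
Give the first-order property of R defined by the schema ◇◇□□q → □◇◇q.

∀x ∀y ∀z ((xR²y ∧ xRz) → ∃w (yR²w ∧ zR²w))

This is a Sahlqvist (Geach-type) schema ◇^2□^2q → □^1◇^2q.
First-order correspondent: ∀x ∀y ∀z ((xR²y ∧ xRz) → ∃w (yR²w ∧ zR²w)).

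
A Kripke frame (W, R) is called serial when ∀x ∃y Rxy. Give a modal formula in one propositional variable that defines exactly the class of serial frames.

□ψ → ◇ψ

A defining formula is □ψ → ◇ψ (the D axiom).
Suppose □ψ→◇ψ is valid. At any x set V(ψ)=W. Then □ψ at x, so ◇ψ at x, so x has a successor.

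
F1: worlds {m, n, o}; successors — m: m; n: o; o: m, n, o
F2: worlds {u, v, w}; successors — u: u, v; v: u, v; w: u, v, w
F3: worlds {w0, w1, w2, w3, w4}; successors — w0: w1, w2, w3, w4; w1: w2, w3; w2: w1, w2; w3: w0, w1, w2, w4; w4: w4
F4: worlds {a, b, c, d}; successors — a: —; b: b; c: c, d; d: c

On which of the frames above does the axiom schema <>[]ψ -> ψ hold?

F4

This is the axiom for a generalized confluence (Geach) condition; its first-order frame correspondent is forall x forall y (xRy -> exists w (yRw & x = w)).
F1: fails — oRm but no w with mRw and o=w.
F2: fails — wRu but no t with uRt and w=t.
F3: fails — w0Rw1 but no w with w1Rw and w0=w.
F4: holds.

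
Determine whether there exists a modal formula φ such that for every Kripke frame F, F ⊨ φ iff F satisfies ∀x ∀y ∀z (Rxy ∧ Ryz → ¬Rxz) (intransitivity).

No

Modal frame validity is preserved under surjective bounded morphisms.
The 3-cycle (worlds w0,w1,w2 with w0→w1→w2→w0) is intransitive. Mapping every world to a single reflexive point • is a surjective bounded morphism; the reflexive point is not intransitive (R••∧R•• but R••).
So the class is not modally definable.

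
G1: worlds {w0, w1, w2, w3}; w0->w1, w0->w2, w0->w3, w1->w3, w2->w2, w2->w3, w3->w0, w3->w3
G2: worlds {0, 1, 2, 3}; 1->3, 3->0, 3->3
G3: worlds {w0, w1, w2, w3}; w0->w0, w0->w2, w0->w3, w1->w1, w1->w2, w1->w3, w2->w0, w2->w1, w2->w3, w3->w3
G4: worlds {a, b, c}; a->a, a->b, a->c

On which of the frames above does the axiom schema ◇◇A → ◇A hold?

This is the axiom for transitivity; its first-order frame correspondent is ∀x ∀y ∀z (Rxy ∧ Ryz → Rxz).
G1: fails — Rw1w3 and Rw3w0 but not Rw1w0.
G2: fails — R13 and R30 but not R10.
G3: fails — Rw1w2 and Rw2w0 but not Rw1w0.
G4: holds.
Valid on: G4.

G4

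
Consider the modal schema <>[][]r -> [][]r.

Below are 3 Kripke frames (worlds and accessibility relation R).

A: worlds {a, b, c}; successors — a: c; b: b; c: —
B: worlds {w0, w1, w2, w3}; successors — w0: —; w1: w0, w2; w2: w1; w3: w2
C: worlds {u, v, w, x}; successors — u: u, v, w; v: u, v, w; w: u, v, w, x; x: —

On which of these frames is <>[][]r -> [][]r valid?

A

This is the axiom for a generalized confluence (Geach) condition; its first-order frame correspondent is forall x forall y forall z ((xRy & x R^2 z) -> exists w (y R^2 w & z = w)).
A: ✓.
B: fails — w1Rw0, w1R²w1 but no w with w0R²w and w1=w.
C: fails — wRx, wR²u but no t with xR²t and u=t.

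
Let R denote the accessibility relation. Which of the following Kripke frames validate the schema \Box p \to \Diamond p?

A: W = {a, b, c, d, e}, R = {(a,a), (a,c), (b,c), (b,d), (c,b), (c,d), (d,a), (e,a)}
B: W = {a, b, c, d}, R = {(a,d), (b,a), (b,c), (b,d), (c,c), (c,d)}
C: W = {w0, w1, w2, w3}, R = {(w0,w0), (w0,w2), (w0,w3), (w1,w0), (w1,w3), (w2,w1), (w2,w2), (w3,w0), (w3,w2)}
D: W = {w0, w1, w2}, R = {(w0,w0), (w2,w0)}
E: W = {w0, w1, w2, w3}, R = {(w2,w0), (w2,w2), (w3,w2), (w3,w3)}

A, C

Frame correspondent (Sahlqvist): \forall x \exists y Rxy — i.e. seriality.
A: condition met.
B: fails — world d has no successor.
C: condition met.
D: fails — world w1 has no successor.
E: fails — world w0 has no successor.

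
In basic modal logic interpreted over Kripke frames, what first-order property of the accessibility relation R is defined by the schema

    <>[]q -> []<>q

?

convergence

Suppose ◇□q→□◇q is valid. Take Rxy, Rxz and set V(q)={w : Ryw}. Then □q at y so ◇□q at x, so □◇q at x, so ◇q at z, giving w with Rzw and Ryw.
Conversely, any frame satisfying forall x forall y forall z (Rxy & Rxz -> exists w (Ryw & Rzw)) validates the schema.
Frame condition: forall x forall y forall z (Rxy & Rxz -> exists w (Ryw & Rzw)).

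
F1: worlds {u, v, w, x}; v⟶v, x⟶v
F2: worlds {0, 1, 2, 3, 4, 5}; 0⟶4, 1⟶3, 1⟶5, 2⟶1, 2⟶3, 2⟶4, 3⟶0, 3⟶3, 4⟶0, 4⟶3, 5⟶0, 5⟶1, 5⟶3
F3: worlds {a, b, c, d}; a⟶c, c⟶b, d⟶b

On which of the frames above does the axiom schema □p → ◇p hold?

F2

The schema corresponds to seriality: ∀x ∃y Rxy.
F1: fails — world u has no successor.
F2: holds.
F3: fails — world b has no successor.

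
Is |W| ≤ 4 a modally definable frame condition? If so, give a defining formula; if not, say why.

If a class were modally definable it would be closed under disjoint unions (Goldblatt–Thomason).
Any modal formula valid on each of 5 disjoint one-world frames is valid on their disjoint union (validity is preserved under disjoint unions). Each one-world frame has |W|=1≤4, but the union has |W|=5.
So no modal formula (or set of formulas) defines exactly the |W|≤4 frames.

No — not modally definable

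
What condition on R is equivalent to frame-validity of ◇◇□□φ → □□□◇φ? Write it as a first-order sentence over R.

This is a Sahlqvist (Geach-type) schema ◇^2□^2φ → □^3◇^1φ.
Minimal-valuation argument: fix x; take any y with xR^2y and any z with xR^3z. Set V(φ) to the set of worlds R-reachable from y in exactly 2 steps. Then □^2φ holds at y, so the antecedent holds at x; validity forces ◇^1φ at z, giving a w with zR^1w and yR^2w.
First-order correspondent: ∀x ∀y ∀z ((xR²y ∧ xR³z) → ∃w (yR²w ∧ zRw)).

∀x ∀y ∀z ((xR²y ∧ xR³z) → ∃w (yR²w ∧ zRw))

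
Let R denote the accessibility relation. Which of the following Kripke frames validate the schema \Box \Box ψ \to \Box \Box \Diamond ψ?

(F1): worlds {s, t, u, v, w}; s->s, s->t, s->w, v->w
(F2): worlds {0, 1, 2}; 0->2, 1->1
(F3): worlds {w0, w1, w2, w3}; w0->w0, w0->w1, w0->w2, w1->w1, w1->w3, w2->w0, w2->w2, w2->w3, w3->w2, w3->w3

(F2), (F3)

The schema corresponds to a generalized confluence (Geach) condition: \forall x \forall z (x R^2 z \to \exists w (x R^2 w \wedge zRw)).
(F1): fails — sR²t but no w* with sR²w* and tRw*.
(F2): holds.
(F3): holds.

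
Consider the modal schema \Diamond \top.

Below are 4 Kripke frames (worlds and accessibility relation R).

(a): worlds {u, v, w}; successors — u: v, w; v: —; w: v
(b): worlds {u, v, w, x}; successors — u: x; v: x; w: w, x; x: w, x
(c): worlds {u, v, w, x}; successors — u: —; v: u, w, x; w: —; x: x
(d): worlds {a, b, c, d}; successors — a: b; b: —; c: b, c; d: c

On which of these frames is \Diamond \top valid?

The schema corresponds to seriality: \forall x \exists y Rxy.
(a): fails — world v has no successor.
(b): condition met.
(c): fails — world u has no successor.
(d): fails — world b has no successor.

(b)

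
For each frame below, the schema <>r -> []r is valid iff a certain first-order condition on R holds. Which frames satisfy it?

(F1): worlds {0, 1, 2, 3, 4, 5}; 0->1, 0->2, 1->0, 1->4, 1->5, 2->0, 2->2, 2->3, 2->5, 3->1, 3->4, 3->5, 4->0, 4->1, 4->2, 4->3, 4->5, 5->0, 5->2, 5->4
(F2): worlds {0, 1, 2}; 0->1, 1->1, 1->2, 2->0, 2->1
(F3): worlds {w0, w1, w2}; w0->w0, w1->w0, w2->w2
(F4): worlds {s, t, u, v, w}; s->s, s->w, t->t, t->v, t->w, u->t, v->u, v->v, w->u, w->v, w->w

The schema corresponds to partial functionality: forall x forall y forall z (Rxy & Rxz -> y = z).
(F1): fails — 0 sees both 1 and 2.
(F2): fails — 1 sees both 1 and 2.
(F3): holds.
(F4): fails — s sees both s and w.

(F3)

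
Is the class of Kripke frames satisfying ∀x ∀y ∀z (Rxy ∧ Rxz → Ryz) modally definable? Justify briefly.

Definable; ◇q → □◇q defines it

Yes: it is the Euclidean property, defined by the 5 schema ◇q → □◇q.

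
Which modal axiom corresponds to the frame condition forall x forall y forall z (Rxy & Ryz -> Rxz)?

A defining formula is □p → □□p (the 4 axiom).

□p → □□p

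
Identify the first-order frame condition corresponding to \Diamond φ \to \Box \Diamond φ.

The Euclidean property

Suppose ◇φ→□◇φ is valid. Take Rxy, Rxz and set V(φ)={y}. Then ◇φ at x, so □◇φ at x, so ◇φ at z, so some w with Rzw has φ; w=y, i.e. Rzy. By symmetry of the argument, Ryz.
The converse is a direct semantic check.
Frame condition: \forall x \forall y \forall z (Rxy \wedge Rxz \to Ryz).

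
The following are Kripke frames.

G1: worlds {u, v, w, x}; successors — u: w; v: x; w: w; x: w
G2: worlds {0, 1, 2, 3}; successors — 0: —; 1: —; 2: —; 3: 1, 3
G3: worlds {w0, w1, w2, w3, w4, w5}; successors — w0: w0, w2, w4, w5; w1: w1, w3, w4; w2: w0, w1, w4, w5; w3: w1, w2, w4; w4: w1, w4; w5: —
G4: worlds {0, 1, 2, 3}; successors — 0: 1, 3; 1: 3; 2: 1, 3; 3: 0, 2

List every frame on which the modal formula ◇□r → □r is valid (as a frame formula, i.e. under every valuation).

This is the axiom for the Euclidean property; its first-order frame correspondent is ∀x ∀y ∀z (Rxy ∧ Rxz → Ryz).
G1: fails — Rvx and Rvx but not Rxx.
G2: fails — R31 and R33 but not R13.
G3: fails — Rw0w4 and Rw0w5 but not Rw4w5.
G4: fails — R01 and R01 but not R11.

none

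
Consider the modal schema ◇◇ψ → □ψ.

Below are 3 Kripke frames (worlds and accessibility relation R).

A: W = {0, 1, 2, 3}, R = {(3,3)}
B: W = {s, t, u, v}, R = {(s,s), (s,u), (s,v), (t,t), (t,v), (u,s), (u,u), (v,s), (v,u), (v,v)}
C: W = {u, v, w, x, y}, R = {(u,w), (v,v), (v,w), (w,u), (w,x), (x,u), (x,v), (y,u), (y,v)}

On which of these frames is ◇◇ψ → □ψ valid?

A

This is the axiom for a generalized confluence (Geach) condition; its first-order frame correspondent is ∀x ∀y ∀z ((xR²y ∧ xRz) → ∃w (y = w ∧ z = w)).
A: condition met.
B: fails — sR²s, sRu but s ≠ u.
C: fails — uR²u, uRw but u ≠ w.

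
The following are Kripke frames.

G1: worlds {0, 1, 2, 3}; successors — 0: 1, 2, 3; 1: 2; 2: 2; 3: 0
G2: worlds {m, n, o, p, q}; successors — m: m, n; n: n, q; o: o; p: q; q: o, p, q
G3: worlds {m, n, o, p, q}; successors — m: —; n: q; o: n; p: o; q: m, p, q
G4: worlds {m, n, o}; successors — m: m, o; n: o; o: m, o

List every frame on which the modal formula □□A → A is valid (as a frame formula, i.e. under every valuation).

The schema corresponds to a generalized confluence (Geach) condition: ∀x ∃w (xR²w ∧ x = w).
G1: fails — at 1 but no w with 1R²w and 1=w.
G2: ✓.
G3: fails — at m but no w with mR²w and m=w.
G4: fails — at n but no w with nR²w and n=w.
Valid on: G2.

G2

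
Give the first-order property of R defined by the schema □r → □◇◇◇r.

∀x ∀z (xRz → ∃w (xRw ∧ zR³w))

This is a Sahlqvist (Geach-type) schema ◇^0□^1r → □^1◇^3r.
First-order correspondent: ∀x ∀z (xRz → ∃w (xRw ∧ zR³w)).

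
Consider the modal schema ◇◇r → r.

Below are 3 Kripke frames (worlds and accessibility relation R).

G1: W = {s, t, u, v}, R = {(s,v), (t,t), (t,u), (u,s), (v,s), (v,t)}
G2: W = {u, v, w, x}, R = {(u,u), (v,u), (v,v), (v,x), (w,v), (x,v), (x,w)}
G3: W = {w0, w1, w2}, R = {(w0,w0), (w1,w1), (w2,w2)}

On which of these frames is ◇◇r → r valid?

The schema corresponds to a generalized confluence (Geach) condition: ∀x ∀y (xR²y → ∃w (y = w ∧ x = w)).
G1: fails — sR²t but t ≠ s.
G2: fails — vR²u but u ≠ v.
G3: holds.
Valid on: G3.

G3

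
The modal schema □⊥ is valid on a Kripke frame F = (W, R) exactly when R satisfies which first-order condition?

emptiness of R: ∀x ∀y ¬Rxy

□⊥ is valid iff no world has any successor (otherwise □⊥ fails at any world with one).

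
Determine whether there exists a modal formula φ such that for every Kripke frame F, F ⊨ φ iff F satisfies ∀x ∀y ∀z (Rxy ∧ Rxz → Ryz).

Yes: it is the Euclidean property, defined by the 5 schema ◇p → □◇p.
Suppose ◇p→□◇p is valid. Take Rxy, Rxz and set V(p)={y}. Then ◇p at x, so □◇p at x, so ◇p at z, so some w with Rzw has p; w=y, i.e. Rzy. By symmetry of the argument, Ryz.

Yes — defined by ◇p → □◇p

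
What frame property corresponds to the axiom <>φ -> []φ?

partial functionality: forall x forall y forall z (Rxy & Rxz -> y = z)

Suppose ◇φ→□φ is valid. Take Rxy, Rxz and set V(φ)={y}. Then ◇φ at x, so □φ at x, so φ at z, i.e. z=y.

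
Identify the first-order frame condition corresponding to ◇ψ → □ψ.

Suppose ◇ψ→□ψ is valid. Take Rxy, Rxz and set V(ψ)={y}. Then ◇ψ at x, so □ψ at x, so ψ at z, i.e. z=y.
Conversely, on a frame with partial functionality the schema holds at every world under every valuation.
Frame condition: ∀x ∀y ∀z (Rxy ∧ Rxz → y = z).

partial functionality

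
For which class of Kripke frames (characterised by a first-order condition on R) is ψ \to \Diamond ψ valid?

reflexivity

This schema is equivalent to the T axiom □ψ → ψ.
It corresponds to reflexivity: \forall x Rxx.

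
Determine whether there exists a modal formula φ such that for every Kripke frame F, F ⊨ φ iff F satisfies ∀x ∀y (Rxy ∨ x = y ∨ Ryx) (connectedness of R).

If a class were modally definable it would be closed under disjoint unions (Goldblatt–Thomason).
Take 2 disjoint single-world reflexive frames: each is trivially connected, but their disjoint union has 2 worlds with no edge between distinct components, so it is not connected.
So no modal formula (or set of formulas) defines exactly the connected frames.

No — not modally definable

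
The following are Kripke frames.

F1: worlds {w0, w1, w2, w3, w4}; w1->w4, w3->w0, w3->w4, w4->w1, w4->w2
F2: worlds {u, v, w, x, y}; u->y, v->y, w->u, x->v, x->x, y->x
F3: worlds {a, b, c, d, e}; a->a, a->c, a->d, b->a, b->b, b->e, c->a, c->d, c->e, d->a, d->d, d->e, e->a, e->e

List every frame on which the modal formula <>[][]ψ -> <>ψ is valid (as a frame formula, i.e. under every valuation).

This is the axiom for a generalized confluence (Geach) condition; its first-order frame correspondent is forall x forall y (xRy -> exists w (y R^2 w & xRw)).
F1: fails — w3Rw0 but no w with w0R²w and w3Rw.
F2: fails — uRy but no t with yR²t and uRt.
F3: holds.

F3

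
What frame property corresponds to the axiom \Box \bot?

□⊥ is valid iff no world has any successor (otherwise □⊥ fails at any world with one).

Emptiness of R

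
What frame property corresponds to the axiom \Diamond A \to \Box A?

partial functionality

This schema is the CD axiom.
Its frame correspondent is partial functionality — \forall x \forall y \forall z (Rxy \wedge Rxz \to y = z).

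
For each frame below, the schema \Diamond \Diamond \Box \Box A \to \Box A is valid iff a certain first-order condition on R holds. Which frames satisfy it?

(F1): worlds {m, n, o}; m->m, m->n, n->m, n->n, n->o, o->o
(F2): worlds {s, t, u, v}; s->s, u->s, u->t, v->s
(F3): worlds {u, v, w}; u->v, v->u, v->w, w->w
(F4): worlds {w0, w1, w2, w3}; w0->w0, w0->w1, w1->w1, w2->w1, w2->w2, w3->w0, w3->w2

none

Frame correspondent (Sahlqvist): \forall x \forall y \forall z ((x R^2 y \wedge xRz) \to \exists w (y R^2 w \wedge z = w)) — i.e. a generalized confluence (Geach) condition.
(F1): fails — mR²o, mRm but no w with oR²w and m=w.
(F2): fails — uR²s, uRt but no w with sR²w and t=w.
(F3): fails — uR²u, uRv but no t with uR²t and v=t.
(F4): fails — w0R²w1, w0Rw0 but no w with w1R²w and w0=w.
Valid on no frame.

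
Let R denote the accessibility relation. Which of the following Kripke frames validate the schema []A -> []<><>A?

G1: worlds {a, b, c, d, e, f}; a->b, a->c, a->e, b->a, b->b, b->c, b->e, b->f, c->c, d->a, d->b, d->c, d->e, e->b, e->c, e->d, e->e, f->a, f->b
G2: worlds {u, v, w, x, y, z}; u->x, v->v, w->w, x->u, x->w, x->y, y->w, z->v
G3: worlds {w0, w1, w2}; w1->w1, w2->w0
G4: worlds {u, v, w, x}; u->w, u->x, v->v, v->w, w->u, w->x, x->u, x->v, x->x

The schema corresponds to a generalized confluence (Geach) condition: forall x forall z (xRz -> exists w (xRw & z R^2 w)).
G1: ✓.
G2: ✓.
G3: fails — w2Rw0 but no w with w2Rw and w0R²w.
G4: ✓.

G1, G2, G4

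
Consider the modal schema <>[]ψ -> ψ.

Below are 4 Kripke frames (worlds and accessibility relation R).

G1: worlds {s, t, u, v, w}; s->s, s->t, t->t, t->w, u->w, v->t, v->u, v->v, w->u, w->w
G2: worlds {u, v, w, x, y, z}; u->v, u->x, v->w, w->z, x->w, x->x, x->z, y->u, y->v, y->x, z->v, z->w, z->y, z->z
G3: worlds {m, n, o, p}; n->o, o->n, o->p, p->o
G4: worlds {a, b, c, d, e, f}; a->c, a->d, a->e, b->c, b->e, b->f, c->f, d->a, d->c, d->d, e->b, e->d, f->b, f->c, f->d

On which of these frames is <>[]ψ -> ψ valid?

G3

Frame correspondent (Sahlqvist): forall x forall y (Rxy -> Ryx) — i.e. symmetry.
G1: fails — Rvt but not Rtv.
G2: fails — Ruv but not Rvu.
G3: satisfies the condition.
G4: fails — Rbc but not Rcb.
Valid on: G3.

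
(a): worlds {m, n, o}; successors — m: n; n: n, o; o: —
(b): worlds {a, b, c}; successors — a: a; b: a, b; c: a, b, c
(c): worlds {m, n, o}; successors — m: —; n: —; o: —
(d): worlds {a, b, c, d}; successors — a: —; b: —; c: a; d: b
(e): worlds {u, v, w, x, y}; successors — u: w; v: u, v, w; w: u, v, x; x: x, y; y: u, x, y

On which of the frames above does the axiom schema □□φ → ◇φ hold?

(b)

The schema corresponds to a generalized confluence (Geach) condition: ∀x ∃w (xR²w ∧ xRw).
(a): fails — at o but no w with oR²w and oRw.
(b): satisfies the condition.
(c): fails — at m but no w with mR²w and mRw.
(d): fails — at a but no w with aR²w and aRw.
(e): fails — at u but no t with uR²t and uRt.
Valid on: (b).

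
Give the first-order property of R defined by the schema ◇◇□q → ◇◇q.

∀x ∀y (xR²y → ∃w (yRw ∧ xR²w))

This is a Sahlqvist (Geach-type) schema ◇^2□^1q → □^0◇^2q.
First-order correspondent: ∀x ∀y (xR²y → ∃w (yRw ∧ xR²w)).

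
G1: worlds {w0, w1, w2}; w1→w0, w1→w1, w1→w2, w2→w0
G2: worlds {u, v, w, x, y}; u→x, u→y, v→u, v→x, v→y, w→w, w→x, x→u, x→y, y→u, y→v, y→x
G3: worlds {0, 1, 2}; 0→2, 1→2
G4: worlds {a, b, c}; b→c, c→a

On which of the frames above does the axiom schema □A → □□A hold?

G1, G3

This is the axiom for transitivity; its first-order frame correspondent is ∀x ∀y ∀z (Rxy ∧ Ryz → Rxz).
G1: satisfies the condition.
G2: fails — Ryx and Rxy but not Ryy.
G3: satisfies the condition.
G4: fails — Rbc and Rca but not Rba.
Valid on: G1, G3.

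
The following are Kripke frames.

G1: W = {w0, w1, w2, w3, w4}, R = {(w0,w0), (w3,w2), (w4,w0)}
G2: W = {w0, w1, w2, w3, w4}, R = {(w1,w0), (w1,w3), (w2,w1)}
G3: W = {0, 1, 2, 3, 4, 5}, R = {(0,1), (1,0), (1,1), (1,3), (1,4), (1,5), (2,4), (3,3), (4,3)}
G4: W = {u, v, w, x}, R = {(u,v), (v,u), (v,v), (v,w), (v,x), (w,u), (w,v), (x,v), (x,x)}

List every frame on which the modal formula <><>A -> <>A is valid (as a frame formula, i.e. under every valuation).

G1

The schema corresponds to transitivity: forall x forall y forall z (Rxy & Ryz -> Rxz).
G1: condition met.
G2: fails — Rw2w1 and Rw1w0 but not Rw2w0.
G3: fails — R01 and R10 but not R00.
G4: fails — Ruv and Rvw but not Ruw.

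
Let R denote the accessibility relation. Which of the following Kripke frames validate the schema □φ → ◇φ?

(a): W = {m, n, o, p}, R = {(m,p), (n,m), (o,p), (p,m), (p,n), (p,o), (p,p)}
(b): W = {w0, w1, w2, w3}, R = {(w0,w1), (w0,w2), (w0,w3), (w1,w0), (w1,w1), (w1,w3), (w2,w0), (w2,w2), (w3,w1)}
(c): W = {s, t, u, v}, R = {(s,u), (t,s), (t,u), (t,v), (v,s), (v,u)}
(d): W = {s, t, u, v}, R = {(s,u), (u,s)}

(a), (b)

Frame correspondent (Sahlqvist): ∀x ∃y Rxy — i.e. seriality.
(a): satisfies the condition.
(b): satisfies the condition.
(c): fails — world u has no successor.
(d): fails — world t has no successor.
Valid on: (a), (b).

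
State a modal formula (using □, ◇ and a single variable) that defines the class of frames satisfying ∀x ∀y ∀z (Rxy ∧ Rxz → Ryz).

The condition is the Euclidean property. The 5 schema ◇s → □◇s defines it.

◇s → □◇s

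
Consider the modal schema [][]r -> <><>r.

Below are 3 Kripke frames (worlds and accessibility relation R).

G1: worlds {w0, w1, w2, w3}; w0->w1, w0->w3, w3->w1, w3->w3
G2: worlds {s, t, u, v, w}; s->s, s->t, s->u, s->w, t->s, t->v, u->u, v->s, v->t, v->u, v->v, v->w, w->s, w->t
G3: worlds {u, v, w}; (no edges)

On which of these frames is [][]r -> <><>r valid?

Frame correspondent (Sahlqvist): forall x exists w (x R^2 w & x R^2 w) — i.e. a generalized confluence (Geach) condition.
G1: fails — at w1 but no w with w1R²w and w1R²w.
G2: condition met.
G3: fails — at u but no t with uR²t and uR²t.

G2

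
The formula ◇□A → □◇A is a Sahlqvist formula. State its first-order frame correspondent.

This schema is the .2 axiom.
Its frame correspondent is convergence — ∀x ∀y ∀z (Rxy ∧ Rxz → ∃w (Ryw ∧ Rzw)).

convergence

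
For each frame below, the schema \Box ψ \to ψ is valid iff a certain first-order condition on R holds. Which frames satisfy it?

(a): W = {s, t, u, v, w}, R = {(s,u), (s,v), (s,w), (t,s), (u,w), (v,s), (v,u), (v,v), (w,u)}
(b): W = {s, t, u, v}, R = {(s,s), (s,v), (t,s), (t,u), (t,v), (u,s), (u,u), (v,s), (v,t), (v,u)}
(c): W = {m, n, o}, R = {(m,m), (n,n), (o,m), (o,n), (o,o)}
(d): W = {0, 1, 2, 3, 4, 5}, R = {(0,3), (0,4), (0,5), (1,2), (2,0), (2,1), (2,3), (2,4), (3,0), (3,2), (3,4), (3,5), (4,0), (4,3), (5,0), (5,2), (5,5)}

(c)

This is the axiom for reflexivity; its first-order frame correspondent is \forall x Rxx.
(a): fails — world s does not see itself.
(b): fails — world t does not see itself.
(c): holds.
(d): fails — world 0 does not see itself.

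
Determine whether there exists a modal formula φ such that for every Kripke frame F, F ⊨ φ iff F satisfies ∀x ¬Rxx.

Not modally definable

If a class were modally definable it would be closed under surjective bounded morphisms (Goldblatt–Thomason).
The 4-cycle (worlds s,t,u,v with s→t→u→v→s) is irreflexive, and the map sending every world to a single reflexive point • is a surjective bounded morphism (forth: every edge maps to (•,•); back: every world has a successor). So any modal formula valid on the 4-cycle is also valid on the reflexive point, which is not irreflexive.
So no modal formula (or set of formulas) defines exactly the irreflexive frames.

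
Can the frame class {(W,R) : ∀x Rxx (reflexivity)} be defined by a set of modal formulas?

Yes, by □r → r

Yes: it is reflexivity, defined by the T schema □r → r.
Suppose □r→r is valid. At any x set V(r)={w : Rxw}. Then □r holds at x, so r holds at x, i.e. Rxx.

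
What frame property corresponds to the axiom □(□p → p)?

shift-reflexivity: ∀x ∀y (Rxy → Ryy)

Suppose □(□p→p) is valid. Take Rxy and set V(p)={w : Ryw}. Then at y, □p holds; since □(□p→p) at x, □p→p at y, so p at y, i.e. Ryy.
Conversely, on a frame with shift-reflexivity the schema holds at every world under every valuation.
So the correspondent is shift-reflexivity.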